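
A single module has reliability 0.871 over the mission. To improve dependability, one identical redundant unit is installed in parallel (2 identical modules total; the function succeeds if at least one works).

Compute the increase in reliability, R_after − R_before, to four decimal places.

R_before = 0.871
R_after = 1 − (1 − 0.871)^2 = 0.9834
ΔR = 0.9834 − 0.871 = 0.1124

0.1124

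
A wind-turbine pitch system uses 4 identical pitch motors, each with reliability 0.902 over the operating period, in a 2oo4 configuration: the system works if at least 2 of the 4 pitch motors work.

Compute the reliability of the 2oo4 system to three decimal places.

0.997

R = Σ_{i=2}^{4} C(4,i) p^i (1−p)^{4−i} with p = 0.902
C(4,2)·0.902^2·0.098^2 = 0.04688
C(4,3)·0.902^3·0.098^1 = 0.28768
C(4,4)·0.902^4·0.098^0 = 0.66195
Sum = 0.997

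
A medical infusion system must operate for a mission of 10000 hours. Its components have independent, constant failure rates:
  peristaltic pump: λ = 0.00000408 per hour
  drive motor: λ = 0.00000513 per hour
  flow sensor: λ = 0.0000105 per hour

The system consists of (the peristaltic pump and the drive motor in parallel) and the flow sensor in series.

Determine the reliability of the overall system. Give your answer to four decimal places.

R(peristaltic pump) = exp(−0.00000408 × 10000) = 0.960021
R(drive motor) = exp(−0.00000513 × 10000) = 0.949994
R(flow sensor) = exp(−0.0000105 × 10000) = 0.900325
Parallel (peristaltic pump and drive motor): 1 − (1 − 0.960021)(1 − 0.949994) = 0.998001
Series ([0.998001] and flow sensor): 0.998001 × 0.900325 = 0.8985

0.8985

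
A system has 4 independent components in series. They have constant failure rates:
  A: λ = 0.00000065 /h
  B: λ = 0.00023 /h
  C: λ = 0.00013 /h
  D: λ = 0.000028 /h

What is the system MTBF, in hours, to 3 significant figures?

2570

Series of exponential components: λ_sys = Σ λ_i
λ_sys = 0.00000065 + 0.00023 + 0.00013 + 0.000028 = 3.8865e-04 /h
MTBF = 1 / λ_sys = 2570 h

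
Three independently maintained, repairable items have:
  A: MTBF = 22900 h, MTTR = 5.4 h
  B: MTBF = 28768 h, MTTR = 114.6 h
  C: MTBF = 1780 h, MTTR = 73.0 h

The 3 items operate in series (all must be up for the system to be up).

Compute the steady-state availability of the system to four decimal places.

A(A) = MTBF/(MTBF+MTTR) = 22900/(22900+5.4) = 0.999764
A(B) = MTBF/(MTBF+MTTR) = 28768/(28768+114.6) = 0.996032
A(C) = MTBF/(MTBF+MTTR) = 1780/(1780+73.0) = 0.960604
Series availability: 0.999764 × 0.996032 × 0.960604 = 0.9566

0.9566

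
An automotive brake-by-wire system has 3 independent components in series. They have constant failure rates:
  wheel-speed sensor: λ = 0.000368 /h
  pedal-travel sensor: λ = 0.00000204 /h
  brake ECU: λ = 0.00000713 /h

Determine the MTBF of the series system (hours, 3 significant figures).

2650

Series of exponential components: λ_sys = Σ λ_i
λ_sys = 0.000368 + 0.00000204 + 0.00000713 = 3.7717e-04 /h
MTBF = 1 / λ_sys = 2650 h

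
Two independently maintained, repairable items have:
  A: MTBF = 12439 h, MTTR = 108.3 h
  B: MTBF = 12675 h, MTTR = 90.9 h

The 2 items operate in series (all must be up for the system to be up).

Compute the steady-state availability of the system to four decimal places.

0.9843

A(A) = MTBF/(MTBF+MTTR) = 12439/(12439+108.3) = 0.991369
A(B) = MTBF/(MTBF+MTTR) = 12675/(12675+90.9) = 0.992879
Series availability: 0.991369 × 0.992879 = 0.9843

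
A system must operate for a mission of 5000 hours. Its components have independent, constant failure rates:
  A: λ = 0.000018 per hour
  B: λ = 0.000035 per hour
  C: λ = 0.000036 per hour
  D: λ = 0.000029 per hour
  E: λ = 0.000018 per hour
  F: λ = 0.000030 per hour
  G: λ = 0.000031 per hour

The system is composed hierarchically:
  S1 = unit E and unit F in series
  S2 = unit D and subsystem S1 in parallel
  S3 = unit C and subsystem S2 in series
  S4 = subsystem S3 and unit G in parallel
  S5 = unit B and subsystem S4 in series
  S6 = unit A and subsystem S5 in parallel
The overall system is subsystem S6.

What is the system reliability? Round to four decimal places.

0.9842

R(A) = exp(−0.000018 × 5000) = 0.913931
R(B) = exp(−0.000035 × 5000) = 0.839457
R(C) = exp(−0.000036 × 5000) = 0.835270
R(D) = exp(−0.000029 × 5000) = 0.865022
R(E) = exp(−0.000018 × 5000) = 0.913931
R(F) = exp(−0.000030 × 5000) = 0.860708
R(G) = exp(−0.000031 × 5000) = 0.856415
Series (E and F): 0.913931 × 0.860708 = 0.786628
Parallel (D and [0.786628]): 1 − (1 − 0.865022)(1 − 0.786628) = 0.971199
Series (C and [0.971199]): 0.835270 × 0.971199 = 0.811213
Parallel ([0.811213] and G): 1 − (1 − 0.811213)(1 − 0.856415) = 0.972893
Series (B and [0.972893]): 0.839457 × 0.972893 = 0.816702
Parallel (A and [0.816702]): 1 − (1 − 0.913931)(1 − 0.816702) = 0.9842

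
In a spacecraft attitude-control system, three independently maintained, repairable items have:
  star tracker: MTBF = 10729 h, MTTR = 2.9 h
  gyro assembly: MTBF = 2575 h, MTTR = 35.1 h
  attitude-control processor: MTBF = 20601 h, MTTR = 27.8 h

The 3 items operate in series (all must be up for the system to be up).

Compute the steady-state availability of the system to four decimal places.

0.9850

A(star tracker) = MTBF/(MTBF+MTTR) = 10729/(10729+2.9) = 0.999730
A(gyro assembly) = MTBF/(MTBF+MTTR) = 2575/(2575+35.1) = 0.986552
A(attitude-control processor) = MTBF/(MTBF+MTTR) = 20601/(20601+27.8) = 0.998652
Series availability: 0.999730 × 0.986552 × 0.998652 = 0.9850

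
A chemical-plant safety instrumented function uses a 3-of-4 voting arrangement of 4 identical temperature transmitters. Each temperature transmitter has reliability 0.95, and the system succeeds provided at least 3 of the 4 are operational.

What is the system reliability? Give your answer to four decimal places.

0.9860

R = Σ_{i=3}^{4} C(4,i) p^i (1−p)^{4−i} with p = 0.95
C(4,3)·0.95^3·0.05^1 = 0.171475
C(4,4)·0.95^4·0.05^0 = 0.814506
Sum = 0.9860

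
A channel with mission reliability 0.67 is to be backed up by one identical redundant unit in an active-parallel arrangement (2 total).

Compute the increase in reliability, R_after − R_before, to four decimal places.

R_before = 0.67
R_after = 1 − (1 − 0.67)^2 = 0.8911
ΔR = 0.8911 − 0.67 = 0.2211

0.2211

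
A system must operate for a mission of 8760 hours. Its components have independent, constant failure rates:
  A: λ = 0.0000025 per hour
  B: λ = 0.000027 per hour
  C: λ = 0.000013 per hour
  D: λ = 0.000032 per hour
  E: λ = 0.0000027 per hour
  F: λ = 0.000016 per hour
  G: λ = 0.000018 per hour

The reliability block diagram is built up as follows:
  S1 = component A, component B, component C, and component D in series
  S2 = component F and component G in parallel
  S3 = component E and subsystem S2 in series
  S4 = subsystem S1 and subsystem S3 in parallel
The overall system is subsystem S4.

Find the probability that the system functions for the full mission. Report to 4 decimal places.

0.9799

R(A) = exp(−0.0000025 × 8760) = 0.978338
R(B) = exp(−0.000027 × 8760) = 0.789370
R(C) = exp(−0.000013 × 8760) = 0.892365
R(D) = exp(−0.000032 × 8760) = 0.755542
R(E) = exp(−0.0000027 × 8760) = 0.976626
R(F) = exp(−0.000016 × 8760) = 0.869219
R(G) = exp(−0.000018 × 8760) = 0.854123
Series (A, B, C, and D): 0.978338 × 0.789370 × 0.892365 × 0.755542 = 0.520680
Parallel (F and G): 1 − (1 − 0.869219)(1 − 0.854123) = 0.980922
Series (E and [0.980922]): 0.976626 × 0.980922 = 0.957994
Parallel ([0.520680] and [0.957994]): 1 − (1 − 0.520680)(1 − 0.957994) = 0.9799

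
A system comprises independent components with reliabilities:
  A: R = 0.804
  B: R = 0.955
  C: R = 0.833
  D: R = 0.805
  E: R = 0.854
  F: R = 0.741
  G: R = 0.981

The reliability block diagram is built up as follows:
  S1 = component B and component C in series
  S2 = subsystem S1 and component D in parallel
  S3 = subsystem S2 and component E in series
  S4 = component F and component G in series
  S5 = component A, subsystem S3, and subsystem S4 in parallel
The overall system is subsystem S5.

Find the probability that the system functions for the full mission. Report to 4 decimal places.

0.9904

Series (B and C): 0.955000 × 0.833000 = 0.795515
Parallel ([0.795515] and D): 1 − (1 − 0.795515)(1 − 0.805000) = 0.960125
Series ([0.960125] and E): 0.960125 × 0.854000 = 0.819947
Series (F and G): 0.741000 × 0.981000 = 0.726921
Parallel (A, [0.819947], and [0.726921]): 1 − (1 − 0.804000)(1 − 0.819947)(1 − 0.726921) = 0.9904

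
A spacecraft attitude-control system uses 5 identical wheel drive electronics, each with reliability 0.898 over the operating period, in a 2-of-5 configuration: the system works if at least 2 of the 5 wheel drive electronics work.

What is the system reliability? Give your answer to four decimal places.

R = Σ_{i=2}^{5} C(5,i) p^i (1−p)^{5−i} with p = 0.898
C(5,2)·0.898^2·0.102^3 = 0.008558
C(5,3)·0.898^3·0.102^2 = 0.075341
C(5,4)·0.898^4·0.102^1 = 0.331647
C(5,5)·0.898^5·0.102^0 = 0.583958
Sum = 0.9995

0.9995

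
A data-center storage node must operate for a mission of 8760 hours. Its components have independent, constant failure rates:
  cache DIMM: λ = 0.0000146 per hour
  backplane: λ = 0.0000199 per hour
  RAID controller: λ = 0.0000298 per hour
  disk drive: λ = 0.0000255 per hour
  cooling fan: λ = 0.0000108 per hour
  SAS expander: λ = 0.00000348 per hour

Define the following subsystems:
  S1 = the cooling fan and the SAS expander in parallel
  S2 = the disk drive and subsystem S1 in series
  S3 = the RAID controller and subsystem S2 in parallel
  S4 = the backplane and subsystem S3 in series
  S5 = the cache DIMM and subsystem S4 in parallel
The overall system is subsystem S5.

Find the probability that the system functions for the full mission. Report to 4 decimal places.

R(cache DIMM) = exp(−0.0000146 × 8760) = 0.879945
R(backplane) = exp(−0.0000199 × 8760) = 0.840025
R(RAID controller) = exp(−0.0000298 × 8760) = 0.770244
R(disk drive) = exp(−0.0000255 × 8760) = 0.799811
R(cooling fan) = exp(−0.0000108 × 8760) = 0.909729
R(SAS expander) = exp(−0.00000348 × 8760) = 0.969975
Parallel (cooling fan and SAS expander): 1 − (1 − 0.909729)(1 − 0.969975) = 0.997290
Series (disk drive and [0.997290]): 0.799811 × 0.997290 = 0.797644
Parallel (RAID controller and [0.797644]): 1 − (1 − 0.770244)(1 − 0.797644) = 0.953507
Series (backplane and [0.953507]): 0.840025 × 0.953507 = 0.800970
Parallel (cache DIMM and [0.800970]): 1 − (1 − 0.879945)(1 − 0.800970) = 0.9761

0.9761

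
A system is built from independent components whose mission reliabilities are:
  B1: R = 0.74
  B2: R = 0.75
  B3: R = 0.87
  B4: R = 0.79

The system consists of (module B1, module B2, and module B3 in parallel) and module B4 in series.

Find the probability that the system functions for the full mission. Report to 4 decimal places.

0.7833

Parallel (B1, B2, and B3): 1 − (1 − 0.740000)(1 − 0.750000)(1 − 0.870000) = 0.991550
Series ([0.991550] and B4): 0.991550 × 0.790000 = 0.7833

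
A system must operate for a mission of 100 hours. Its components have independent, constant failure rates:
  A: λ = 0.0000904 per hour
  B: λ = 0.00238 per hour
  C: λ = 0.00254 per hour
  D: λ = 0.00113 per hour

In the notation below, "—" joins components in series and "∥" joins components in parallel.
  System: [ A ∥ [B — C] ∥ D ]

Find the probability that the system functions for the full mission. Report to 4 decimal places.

R(A) = exp(−0.0000904 × 100) = 0.991001
R(B) = exp(−0.00238 × 100) = 0.788203
R(C) = exp(−0.00254 × 100) = 0.775692
R(D) = exp(−0.00113 × 100) = 0.893151
Series (B and C): 0.788203 × 0.775692 = 0.611403
Parallel (A, [0.611403], and D): 1 − (1 − 0.991001)(1 − 0.611403)(1 − 0.893151) = 0.9996

0.9996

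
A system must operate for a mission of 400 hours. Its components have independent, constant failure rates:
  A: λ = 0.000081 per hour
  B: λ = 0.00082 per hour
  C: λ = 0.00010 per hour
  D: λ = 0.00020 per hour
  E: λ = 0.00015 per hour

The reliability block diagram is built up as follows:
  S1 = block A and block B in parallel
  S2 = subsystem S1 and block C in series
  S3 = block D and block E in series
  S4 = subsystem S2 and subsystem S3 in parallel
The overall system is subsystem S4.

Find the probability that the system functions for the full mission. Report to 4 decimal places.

R(A) = exp(−0.000081 × 400) = 0.968119
R(B) = exp(−0.00082 × 400) = 0.720363
R(C) = exp(−0.00010 × 400) = 0.960789
R(D) = exp(−0.00020 × 400) = 0.923116
R(E) = exp(−0.00015 × 400) = 0.941765
Parallel (A and B): 1 − (1 − 0.968119)(1 − 0.720363) = 0.991085
Series ([0.991085] and C): 0.991085 × 0.960789 = 0.952224
Series (D and E): 0.923116 × 0.941765 = 0.869358
Parallel ([0.952224] and [0.869358]): 1 − (1 − 0.952224)(1 − 0.869358) = 0.9938

0.9938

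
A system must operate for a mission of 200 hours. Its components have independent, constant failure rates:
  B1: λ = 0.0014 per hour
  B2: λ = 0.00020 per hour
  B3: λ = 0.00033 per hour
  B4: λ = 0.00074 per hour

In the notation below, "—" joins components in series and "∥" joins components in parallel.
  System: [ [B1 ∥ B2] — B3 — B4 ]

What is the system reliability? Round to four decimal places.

0.7996

R(B1) = exp(−0.0014 × 200) = 0.755784
R(B2) = exp(−0.00020 × 200) = 0.960789
R(B3) = exp(−0.00033 × 200) = 0.936131
R(B4) = exp(−0.00074 × 200) = 0.862431
Parallel (B1 and B2): 1 − (1 − 0.755784)(1 − 0.960789) = 0.990424
Series ([0.990424], B3, and B4): 0.990424 × 0.936131 × 0.862431 = 0.7996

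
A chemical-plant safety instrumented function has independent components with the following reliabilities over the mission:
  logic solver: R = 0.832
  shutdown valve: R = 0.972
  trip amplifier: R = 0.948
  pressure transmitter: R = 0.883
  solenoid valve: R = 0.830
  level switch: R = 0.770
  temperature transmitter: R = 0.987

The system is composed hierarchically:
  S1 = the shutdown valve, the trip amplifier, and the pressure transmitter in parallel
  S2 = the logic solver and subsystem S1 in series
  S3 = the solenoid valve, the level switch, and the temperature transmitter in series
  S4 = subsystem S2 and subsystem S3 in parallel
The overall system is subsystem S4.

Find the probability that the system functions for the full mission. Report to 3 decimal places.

0.938

Parallel (shutdown valve, trip amplifier, and pressure transmitter): 1 − (1 − 0.97200)(1 − 0.94800)(1 − 0.88300) = 0.99983
Series (logic solver and [0.99983]): 0.83200 × 0.99983 = 0.83186
Series (solenoid valve, level switch, and temperature transmitter): 0.83000 × 0.77000 × 0.98700 = 0.63079
Parallel ([0.83186] and [0.63079]): 1 − (1 − 0.83186)(1 − 0.63079) = 0.938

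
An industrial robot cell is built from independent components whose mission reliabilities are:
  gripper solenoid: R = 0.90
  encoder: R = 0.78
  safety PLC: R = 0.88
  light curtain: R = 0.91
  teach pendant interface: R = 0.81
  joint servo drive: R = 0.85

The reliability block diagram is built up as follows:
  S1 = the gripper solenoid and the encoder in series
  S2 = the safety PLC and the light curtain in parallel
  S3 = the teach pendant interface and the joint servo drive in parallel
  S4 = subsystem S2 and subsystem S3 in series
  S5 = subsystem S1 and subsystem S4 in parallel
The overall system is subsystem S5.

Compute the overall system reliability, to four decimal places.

0.9884

Series (gripper solenoid and encoder): 0.900000 × 0.780000 = 0.702000
Parallel (safety PLC and light curtain): 1 − (1 − 0.880000)(1 − 0.910000) = 0.989200
Parallel (teach pendant interface and joint servo drive): 1 − (1 − 0.810000)(1 − 0.850000) = 0.971500
Series ([0.989200] and [0.971500]): 0.989200 × 0.971500 = 0.961008
Parallel ([0.702000] and [0.961008]): 1 − (1 − 0.702000)(1 − 0.961008) = 0.9884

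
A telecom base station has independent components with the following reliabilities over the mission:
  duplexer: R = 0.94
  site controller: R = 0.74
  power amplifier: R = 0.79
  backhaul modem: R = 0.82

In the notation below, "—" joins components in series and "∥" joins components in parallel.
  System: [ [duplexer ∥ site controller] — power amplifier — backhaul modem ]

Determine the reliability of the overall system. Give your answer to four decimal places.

Parallel (duplexer and site controller): 1 − (1 − 0.940000)(1 − 0.740000) = 0.984400
Series ([0.984400], power amplifier, and backhaul modem): 0.984400 × 0.790000 × 0.820000 = 0.6377

0.6377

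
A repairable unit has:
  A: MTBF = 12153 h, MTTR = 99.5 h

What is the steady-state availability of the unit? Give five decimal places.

A(A) = MTBF/(MTBF+MTTR) = 12153/(12153+99.5) = 0.99188

0.99188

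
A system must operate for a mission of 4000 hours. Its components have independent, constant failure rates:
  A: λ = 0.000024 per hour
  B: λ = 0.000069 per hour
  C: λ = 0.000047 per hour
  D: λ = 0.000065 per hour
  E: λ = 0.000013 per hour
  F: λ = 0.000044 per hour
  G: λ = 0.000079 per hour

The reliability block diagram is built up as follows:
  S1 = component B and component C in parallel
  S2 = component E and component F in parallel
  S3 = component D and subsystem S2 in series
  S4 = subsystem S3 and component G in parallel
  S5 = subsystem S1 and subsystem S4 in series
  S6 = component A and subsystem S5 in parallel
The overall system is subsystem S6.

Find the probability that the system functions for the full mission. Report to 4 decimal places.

R(A) = exp(−0.000024 × 4000) = 0.908464
R(B) = exp(−0.000069 × 4000) = 0.758813
R(C) = exp(−0.000047 × 4000) = 0.828615
R(D) = exp(−0.000065 × 4000) = 0.771052
R(E) = exp(−0.000013 × 4000) = 0.949329
R(F) = exp(−0.000044 × 4000) = 0.838618
R(G) = exp(−0.000079 × 4000) = 0.729059
Parallel (B and C): 1 − (1 − 0.758813)(1 − 0.828615) = 0.958664
Parallel (E and F): 1 − (1 − 0.949329)(1 − 0.838618) = 0.991823
Series (D and [0.991823]): 0.771052 × 0.991823 = 0.764747
Parallel ([0.764747] and G): 1 − (1 − 0.764747)(1 − 0.729059) = 0.936260
Series ([0.958664] and [0.936260]): 0.958664 × 0.936260 = 0.897559
Parallel (A and [0.897559]): 1 − (1 − 0.908464)(1 − 0.897559) = 0.9906

0.9906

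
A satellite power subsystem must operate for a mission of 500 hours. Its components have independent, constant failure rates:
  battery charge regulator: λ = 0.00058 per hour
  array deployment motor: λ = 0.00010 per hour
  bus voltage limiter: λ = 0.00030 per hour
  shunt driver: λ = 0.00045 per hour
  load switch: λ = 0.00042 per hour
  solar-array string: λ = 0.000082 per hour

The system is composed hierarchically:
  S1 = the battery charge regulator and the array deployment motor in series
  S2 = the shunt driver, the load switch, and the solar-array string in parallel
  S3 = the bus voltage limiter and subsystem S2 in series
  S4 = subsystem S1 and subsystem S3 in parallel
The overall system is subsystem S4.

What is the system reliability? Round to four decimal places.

0.9595

R(battery charge regulator) = exp(−0.00058 × 500) = 0.748264
R(array deployment motor) = exp(−0.00010 × 500) = 0.951229
R(bus voltage limiter) = exp(−0.00030 × 500) = 0.860708
R(shunt driver) = exp(−0.00045 × 500) = 0.798516
R(load switch) = exp(−0.00042 × 500) = 0.810584
R(solar-array string) = exp(−0.000082 × 500) = 0.959829
Series (battery charge regulator and array deployment motor): 0.748264 × 0.951229 = 0.711770
Parallel (shunt driver, load switch, and solar-array string): 1 − (1 − 0.798516)(1 − 0.810584)(1 − 0.959829) = 0.998467
Series (bus voltage limiter and [0.998467]): 0.860708 × 0.998467 = 0.859389
Parallel ([0.711770] and [0.859389]): 1 − (1 − 0.711770)(1 − 0.859389) = 0.9595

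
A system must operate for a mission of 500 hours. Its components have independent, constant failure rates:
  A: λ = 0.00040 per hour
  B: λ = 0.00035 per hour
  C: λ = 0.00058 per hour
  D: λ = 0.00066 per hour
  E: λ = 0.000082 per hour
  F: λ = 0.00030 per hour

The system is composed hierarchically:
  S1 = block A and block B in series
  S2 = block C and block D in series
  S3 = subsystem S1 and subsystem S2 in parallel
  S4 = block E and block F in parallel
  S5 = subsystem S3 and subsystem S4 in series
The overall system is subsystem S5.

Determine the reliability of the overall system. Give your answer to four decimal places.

R(A) = exp(−0.00040 × 500) = 0.818731
R(B) = exp(−0.00035 × 500) = 0.839457
R(C) = exp(−0.00058 × 500) = 0.748264
R(D) = exp(−0.00066 × 500) = 0.718924
R(E) = exp(−0.000082 × 500) = 0.959829
R(F) = exp(−0.00030 × 500) = 0.860708
Series (A and B): 0.818731 × 0.839457 = 0.687289
Series (C and D): 0.748264 × 0.718924 = 0.537945
Parallel ([0.687289] and [0.537945]): 1 − (1 − 0.687289)(1 − 0.537945) = 0.855510
Parallel (E and F): 1 − (1 − 0.959829)(1 − 0.860708) = 0.994405
Series ([0.855510] and [0.994405]): 0.855510 × 0.994405 = 0.8507

0.8507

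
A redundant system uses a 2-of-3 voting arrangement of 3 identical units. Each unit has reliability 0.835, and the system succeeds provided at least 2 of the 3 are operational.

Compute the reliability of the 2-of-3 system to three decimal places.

R = Σ_{i=2}^{3} C(3,i) p^i (1−p)^{3−i} with p = 0.835
C(3,2)·0.835^2·0.165^1 = 0.34513
C(3,3)·0.835^3·0.165^0 = 0.58218
Sum = 0.927

0.927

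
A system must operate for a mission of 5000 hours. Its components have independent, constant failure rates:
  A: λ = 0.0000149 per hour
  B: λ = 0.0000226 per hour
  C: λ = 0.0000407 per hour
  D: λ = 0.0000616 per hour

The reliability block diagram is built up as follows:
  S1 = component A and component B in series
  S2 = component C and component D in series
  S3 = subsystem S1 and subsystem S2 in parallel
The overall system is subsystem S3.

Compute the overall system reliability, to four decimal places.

0.9315

R(A) = exp(−0.0000149 × 5000) = 0.928207
R(B) = exp(−0.0000226 × 5000) = 0.893151
R(C) = exp(−0.0000407 × 5000) = 0.815870
R(D) = exp(−0.0000616 × 5000) = 0.734915
Series (A and B): 0.928207 × 0.893151 = 0.829029
Series (C and D): 0.815870 × 0.734915 = 0.599595
Parallel ([0.829029] and [0.599595]): 1 − (1 − 0.829029)(1 − 0.599595) = 0.9315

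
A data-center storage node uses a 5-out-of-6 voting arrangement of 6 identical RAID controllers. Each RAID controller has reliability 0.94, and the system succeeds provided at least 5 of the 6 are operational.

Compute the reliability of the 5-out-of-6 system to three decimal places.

0.954

R = Σ_{i=5}^{6} C(6,i) p^i (1−p)^{6−i} with p = 0.94
C(6,5)·0.94^5·0.06^1 = 0.26421
C(6,6)·0.94^6·0.06^0 = 0.68987
Sum = 0.954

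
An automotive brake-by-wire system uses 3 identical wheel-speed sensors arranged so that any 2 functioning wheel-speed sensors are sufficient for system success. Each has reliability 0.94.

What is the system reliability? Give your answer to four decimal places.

0.9896

R = Σ_{i=2}^{3} C(3,i) p^i (1−p)^{3−i} with p = 0.94
C(3,2)·0.94^2·0.06^1 = 0.159048
C(3,3)·0.94^3·0.06^0 = 0.830584
Sum = 0.9896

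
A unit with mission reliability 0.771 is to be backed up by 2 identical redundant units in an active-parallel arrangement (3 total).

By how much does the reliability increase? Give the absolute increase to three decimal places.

0.217

R_before = 0.771
R_after = 1 − (1 − 0.771)^3 = 0.988
ΔR = 0.988 − 0.771 = 0.217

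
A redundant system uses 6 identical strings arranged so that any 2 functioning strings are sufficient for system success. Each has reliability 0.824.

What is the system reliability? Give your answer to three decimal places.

0.999

R = Σ_{i=2}^{6} C(6,i) p^i (1−p)^{6−i} with p = 0.824
C(6,2)·0.824^2·0.176^4 = 0.00977
C(6,3)·0.824^3·0.176^3 = 0.06100
C(6,4)·0.824^4·0.176^2 = 0.21420
C(6,5)·0.824^5·0.176^1 = 0.40114
C(6,6)·0.824^6·0.176^0 = 0.31301
Sum = 0.999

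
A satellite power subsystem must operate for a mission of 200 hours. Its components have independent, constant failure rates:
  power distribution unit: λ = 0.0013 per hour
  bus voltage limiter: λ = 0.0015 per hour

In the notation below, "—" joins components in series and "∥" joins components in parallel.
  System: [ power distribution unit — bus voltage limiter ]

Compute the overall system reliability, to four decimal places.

R(power distribution unit) = exp(−0.0013 × 200) = 0.771052
R(bus voltage limiter) = exp(−0.0015 × 200) = 0.740818
Series (power distribution unit and bus voltage limiter): 0.771052 × 0.740818 = 0.5712

0.5712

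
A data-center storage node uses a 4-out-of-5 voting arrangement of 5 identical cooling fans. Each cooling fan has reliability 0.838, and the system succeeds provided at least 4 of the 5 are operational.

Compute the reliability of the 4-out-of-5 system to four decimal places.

0.8127

R = Σ_{i=4}^{5} C(5,i) p^i (1−p)^{5−i} with p = 0.838
C(5,4)·0.838^4·0.162^1 = 0.399449
C(5,5)·0.838^5·0.162^0 = 0.413257
Sum = 0.8127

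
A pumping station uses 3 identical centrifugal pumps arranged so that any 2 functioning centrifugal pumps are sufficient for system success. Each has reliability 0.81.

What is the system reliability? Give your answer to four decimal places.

R = Σ_{i=2}^{3} C(3,i) p^i (1−p)^{3−i} with p = 0.81
C(3,2)·0.81^2·0.19^1 = 0.373977
C(3,3)·0.81^3·0.19^0 = 0.531441
Sum = 0.9054

0.9054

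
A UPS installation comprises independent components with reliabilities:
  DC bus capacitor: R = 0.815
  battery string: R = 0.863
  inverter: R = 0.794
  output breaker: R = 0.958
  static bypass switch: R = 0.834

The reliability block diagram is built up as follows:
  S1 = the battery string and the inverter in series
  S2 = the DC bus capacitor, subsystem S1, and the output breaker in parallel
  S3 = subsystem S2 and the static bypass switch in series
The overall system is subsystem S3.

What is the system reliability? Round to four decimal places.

Series (battery string and inverter): 0.863000 × 0.794000 = 0.685222
Parallel (DC bus capacitor, [0.685222], and output breaker): 1 − (1 − 0.815000)(1 − 0.685222)(1 − 0.958000) = 0.997554
Series ([0.997554] and static bypass switch): 0.997554 × 0.834000 = 0.8320

0.8320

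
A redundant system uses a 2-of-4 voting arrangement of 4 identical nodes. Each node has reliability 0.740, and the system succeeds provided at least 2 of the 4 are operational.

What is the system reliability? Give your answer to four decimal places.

R = Σ_{i=2}^{4} C(4,i) p^i (1−p)^{4−i} with p = 0.740
C(4,2)·0.740^2·0.260^2 = 0.222107
C(4,3)·0.740^3·0.260^1 = 0.421433
C(4,4)·0.740^4·0.260^0 = 0.299866
Sum = 0.9434

0.9434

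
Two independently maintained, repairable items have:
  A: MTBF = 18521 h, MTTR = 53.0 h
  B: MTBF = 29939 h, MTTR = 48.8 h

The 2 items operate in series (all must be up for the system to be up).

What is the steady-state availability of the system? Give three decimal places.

A(A) = MTBF/(MTBF+MTTR) = 18521/(18521+53.0) = 0.997147
A(B) = MTBF/(MTBF+MTTR) = 29939/(29939+48.8) = 0.998373
Series availability: 0.997147 × 0.998373 = 0.996

0.996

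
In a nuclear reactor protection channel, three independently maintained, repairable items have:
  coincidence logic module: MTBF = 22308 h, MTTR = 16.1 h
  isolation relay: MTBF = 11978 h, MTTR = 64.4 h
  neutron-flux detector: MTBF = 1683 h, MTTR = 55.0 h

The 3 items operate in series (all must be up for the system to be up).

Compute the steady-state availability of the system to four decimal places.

0.9625

A(coincidence logic module) = MTBF/(MTBF+MTTR) = 22308/(22308+16.1) = 0.999279
A(isolation relay) = MTBF/(MTBF+MTTR) = 11978/(11978+64.4) = 0.994652
A(neutron-flux detector) = MTBF/(MTBF+MTTR) = 1683/(1683+55.0) = 0.968354
Series availability: 0.999279 × 0.994652 × 0.968354 = 0.9625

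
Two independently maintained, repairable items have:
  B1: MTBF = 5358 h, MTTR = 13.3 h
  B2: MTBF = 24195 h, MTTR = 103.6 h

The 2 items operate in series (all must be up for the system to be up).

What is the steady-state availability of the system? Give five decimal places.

A(B1) = MTBF/(MTBF+MTTR) = 5358/(5358+13.3) = 0.997524
A(B2) = MTBF/(MTBF+MTTR) = 24195/(24195+103.6) = 0.995736
Series availability: 0.997524 × 0.995736 = 0.99327

0.99327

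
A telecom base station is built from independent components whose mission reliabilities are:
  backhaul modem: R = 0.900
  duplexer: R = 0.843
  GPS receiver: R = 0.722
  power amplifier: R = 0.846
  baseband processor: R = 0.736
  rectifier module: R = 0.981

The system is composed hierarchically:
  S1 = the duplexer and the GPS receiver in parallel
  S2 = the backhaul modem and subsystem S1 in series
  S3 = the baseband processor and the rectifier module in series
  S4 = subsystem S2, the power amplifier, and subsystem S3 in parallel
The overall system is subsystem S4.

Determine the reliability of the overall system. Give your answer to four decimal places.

Parallel (duplexer and GPS receiver): 1 − (1 − 0.843000)(1 − 0.722000) = 0.956354
Series (backhaul modem and [0.956354]): 0.900000 × 0.956354 = 0.860719
Series (baseband processor and rectifier module): 0.736000 × 0.981000 = 0.722016
Parallel ([0.860719], power amplifier, and [0.722016]): 1 − (1 − 0.860719)(1 − 0.846000)(1 − 0.722016) = 0.9940

0.9940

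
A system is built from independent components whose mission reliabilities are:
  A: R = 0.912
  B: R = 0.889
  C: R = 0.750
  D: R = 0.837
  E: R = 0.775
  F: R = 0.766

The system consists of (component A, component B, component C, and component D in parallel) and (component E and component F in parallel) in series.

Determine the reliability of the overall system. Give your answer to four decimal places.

0.9470

Parallel (A, B, C, and D): 1 − (1 − 0.912000)(1 − 0.889000)(1 − 0.750000)(1 − 0.837000) = 0.999602
Parallel (E and F): 1 − (1 − 0.775000)(1 − 0.766000) = 0.947350
Series ([0.999602] and [0.947350]): 0.999602 × 0.947350 = 0.9470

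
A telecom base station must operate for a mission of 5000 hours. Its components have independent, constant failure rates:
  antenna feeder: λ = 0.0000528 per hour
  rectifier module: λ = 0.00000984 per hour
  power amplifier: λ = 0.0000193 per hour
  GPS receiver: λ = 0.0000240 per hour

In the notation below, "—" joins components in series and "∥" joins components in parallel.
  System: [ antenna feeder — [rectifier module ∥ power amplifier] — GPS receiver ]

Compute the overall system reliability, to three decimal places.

R(antenna feeder) = exp(−0.0000528 × 5000) = 0.76797
R(rectifier module) = exp(−0.00000984 × 5000) = 0.95199
R(power amplifier) = exp(−0.0000193 × 5000) = 0.90801
R(GPS receiver) = exp(−0.0000240 × 5000) = 0.88692
Parallel (rectifier module and power amplifier): 1 − (1 − 0.95199)(1 − 0.90801) = 0.99558
Series (antenna feeder, [0.99558], and GPS receiver): 0.76797 × 0.99558 × 0.88692 = 0.678

0.678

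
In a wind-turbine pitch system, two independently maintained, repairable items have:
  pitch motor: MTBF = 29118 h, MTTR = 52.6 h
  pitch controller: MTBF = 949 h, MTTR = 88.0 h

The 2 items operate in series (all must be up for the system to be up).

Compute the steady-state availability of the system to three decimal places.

A(pitch motor) = MTBF/(MTBF+MTTR) = 29118/(29118+52.6) = 0.998197
A(pitch controller) = MTBF/(MTBF+MTTR) = 949/(949+88.0) = 0.915140
Series availability: 0.998197 × 0.915140 = 0.913

0.913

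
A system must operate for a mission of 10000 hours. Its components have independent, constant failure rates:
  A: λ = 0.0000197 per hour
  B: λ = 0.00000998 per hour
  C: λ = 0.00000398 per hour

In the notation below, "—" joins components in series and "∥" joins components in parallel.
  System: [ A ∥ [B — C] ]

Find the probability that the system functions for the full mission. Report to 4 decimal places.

0.9767

R(A) = exp(−0.0000197 × 10000) = 0.821191
R(B) = exp(−0.00000998 × 10000) = 0.905018
R(C) = exp(−0.00000398 × 10000) = 0.960982
Series (B and C): 0.905018 × 0.960982 = 0.869706
Parallel (A and [0.869706]): 1 − (1 − 0.821191)(1 − 0.869706) = 0.9767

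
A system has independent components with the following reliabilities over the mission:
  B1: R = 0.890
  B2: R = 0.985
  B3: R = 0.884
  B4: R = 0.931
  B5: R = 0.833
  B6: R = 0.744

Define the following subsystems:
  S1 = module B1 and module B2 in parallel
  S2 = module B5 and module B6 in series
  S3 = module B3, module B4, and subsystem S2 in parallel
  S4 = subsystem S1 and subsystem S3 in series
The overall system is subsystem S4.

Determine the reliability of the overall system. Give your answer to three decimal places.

Parallel (B1 and B2): 1 − (1 − 0.89000)(1 − 0.98500) = 0.99835
Series (B5 and B6): 0.83300 × 0.74400 = 0.61975
Parallel (B3, B4, and [0.61975]): 1 − (1 − 0.88400)(1 − 0.93100)(1 − 0.61975) = 0.99696
Series ([0.99835] and [0.99696]): 0.99835 × 0.99696 = 0.995

0.995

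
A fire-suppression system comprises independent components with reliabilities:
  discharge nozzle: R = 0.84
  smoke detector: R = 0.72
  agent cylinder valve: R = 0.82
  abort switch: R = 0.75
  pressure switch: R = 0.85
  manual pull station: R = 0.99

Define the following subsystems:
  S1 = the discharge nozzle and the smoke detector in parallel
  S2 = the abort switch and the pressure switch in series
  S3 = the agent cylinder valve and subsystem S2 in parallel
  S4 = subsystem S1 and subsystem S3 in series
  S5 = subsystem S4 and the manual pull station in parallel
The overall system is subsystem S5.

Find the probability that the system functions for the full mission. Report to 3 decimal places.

0.999

Parallel (discharge nozzle and smoke detector): 1 − (1 − 0.84000)(1 − 0.72000) = 0.95520
Series (abort switch and pressure switch): 0.75000 × 0.85000 = 0.63750
Parallel (agent cylinder valve and [0.63750]): 1 − (1 − 0.82000)(1 − 0.63750) = 0.93475
Series ([0.95520] and [0.93475]): 0.95520 × 0.93475 = 0.89287
Parallel ([0.89287] and manual pull station): 1 − (1 − 0.89287)(1 − 0.99000) = 0.999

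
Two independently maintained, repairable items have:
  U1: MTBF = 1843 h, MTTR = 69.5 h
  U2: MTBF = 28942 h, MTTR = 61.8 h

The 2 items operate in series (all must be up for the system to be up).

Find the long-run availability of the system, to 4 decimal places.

0.9616

A(U1) = MTBF/(MTBF+MTTR) = 1843/(1843+69.5) = 0.963660
A(U2) = MTBF/(MTBF+MTTR) = 28942/(28942+61.8) = 0.997869
Series availability: 0.963660 × 0.997869 = 0.9616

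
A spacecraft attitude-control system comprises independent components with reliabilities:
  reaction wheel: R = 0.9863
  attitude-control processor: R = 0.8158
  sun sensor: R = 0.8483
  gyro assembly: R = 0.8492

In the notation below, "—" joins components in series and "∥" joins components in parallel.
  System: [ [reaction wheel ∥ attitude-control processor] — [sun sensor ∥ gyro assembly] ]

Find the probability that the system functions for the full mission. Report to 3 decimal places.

Parallel (reaction wheel and attitude-control processor): 1 − (1 − 0.98630)(1 − 0.81580) = 0.99748
Parallel (sun sensor and gyro assembly): 1 − (1 − 0.84830)(1 − 0.84920) = 0.97712
Series ([0.99748] and [0.97712]): 0.99748 × 0.97712 = 0.975

0.975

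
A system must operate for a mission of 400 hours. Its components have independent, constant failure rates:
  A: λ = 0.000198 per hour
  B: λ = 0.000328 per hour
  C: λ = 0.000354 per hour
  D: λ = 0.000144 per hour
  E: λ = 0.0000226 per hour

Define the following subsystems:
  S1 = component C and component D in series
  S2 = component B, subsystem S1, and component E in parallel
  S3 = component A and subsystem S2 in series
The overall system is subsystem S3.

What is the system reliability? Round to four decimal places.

0.9237

R(A) = exp(−0.000198 × 400) = 0.923855
R(B) = exp(−0.000328 × 400) = 0.877042
R(C) = exp(−0.000354 × 400) = 0.867968
R(D) = exp(−0.000144 × 400) = 0.944027
R(E) = exp(−0.0000226 × 400) = 0.991001
Series (C and D): 0.867968 × 0.944027 = 0.819385
Parallel (B, [0.819385], and E): 1 − (1 − 0.877042)(1 − 0.819385)(1 − 0.991001) = 0.999800
Series (A and [0.999800]): 0.923855 × 0.999800 = 0.9237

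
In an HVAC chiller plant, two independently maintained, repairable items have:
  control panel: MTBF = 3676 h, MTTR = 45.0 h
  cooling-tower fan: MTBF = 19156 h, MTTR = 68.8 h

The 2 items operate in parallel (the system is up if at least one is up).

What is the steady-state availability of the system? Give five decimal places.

0.99996

A(control panel) = MTBF/(MTBF+MTTR) = 3676/(3676+45.0) = 0.987906
A(cooling-tower fan) = MTBF/(MTBF+MTTR) = 19156/(19156+68.8) = 0.996421
Parallel availability: 1 − (1 − 0.987906)(1 − 0.996421) = 0.99996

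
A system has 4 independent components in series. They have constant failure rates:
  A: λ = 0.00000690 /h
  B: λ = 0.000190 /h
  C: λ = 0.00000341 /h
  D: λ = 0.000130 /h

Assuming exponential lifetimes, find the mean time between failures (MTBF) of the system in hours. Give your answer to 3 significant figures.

3030

Series of exponential components: λ_sys = Σ λ_i
λ_sys = 0.00000690 + 0.000190 + 0.00000341 + 0.000130 = 3.3031e-04 /h
MTBF = 1 / λ_sys = 3030 h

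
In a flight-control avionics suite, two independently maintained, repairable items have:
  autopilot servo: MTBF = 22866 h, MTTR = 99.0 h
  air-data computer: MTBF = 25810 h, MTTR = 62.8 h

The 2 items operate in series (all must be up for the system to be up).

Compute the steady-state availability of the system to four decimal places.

A(autopilot servo) = MTBF/(MTBF+MTTR) = 22866/(22866+99.0) = 0.995689
A(air-data computer) = MTBF/(MTBF+MTTR) = 25810/(25810+62.8) = 0.997573
Series availability: 0.995689 × 0.997573 = 0.9933

0.9933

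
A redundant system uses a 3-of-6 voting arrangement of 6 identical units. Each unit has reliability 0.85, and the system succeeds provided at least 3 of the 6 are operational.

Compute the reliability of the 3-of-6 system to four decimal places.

R = Σ_{i=3}^{6} C(6,i) p^i (1−p)^{6−i} with p = 0.85
C(6,3)·0.85^3·0.15^3 = 0.041453
C(6,4)·0.85^4·0.15^2 = 0.176177
C(6,5)·0.85^5·0.15^1 = 0.399335
C(6,6)·0.85^6·0.15^0 = 0.377150
Sum = 0.9941

0.9941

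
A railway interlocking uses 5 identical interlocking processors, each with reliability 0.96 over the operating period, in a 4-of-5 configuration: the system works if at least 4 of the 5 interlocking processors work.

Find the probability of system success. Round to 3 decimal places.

0.985

R = Σ_{i=4}^{5} C(5,i) p^i (1−p)^{5−i} with p = 0.96
C(5,4)·0.96^4·0.04^1 = 0.16987
C(5,5)·0.96^5·0.04^0 = 0.81537
Sum = 0.985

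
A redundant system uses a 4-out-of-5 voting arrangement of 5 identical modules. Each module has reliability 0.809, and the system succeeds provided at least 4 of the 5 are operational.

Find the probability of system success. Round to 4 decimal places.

0.7556

R = Σ_{i=4}^{5} C(5,i) p^i (1−p)^{5−i} with p = 0.809
C(5,4)·0.809^4·0.191^1 = 0.409070
C(5,5)·0.809^5·0.191^0 = 0.346531
Sum = 0.7556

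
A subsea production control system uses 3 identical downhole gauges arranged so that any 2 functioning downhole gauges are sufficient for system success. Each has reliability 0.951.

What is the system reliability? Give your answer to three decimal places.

0.993

R = Σ_{i=2}^{3} C(3,i) p^i (1−p)^{3−i} with p = 0.951
C(3,2)·0.951^2·0.049^1 = 0.13295
C(3,3)·0.951^3·0.049^0 = 0.86009
Sum = 0.993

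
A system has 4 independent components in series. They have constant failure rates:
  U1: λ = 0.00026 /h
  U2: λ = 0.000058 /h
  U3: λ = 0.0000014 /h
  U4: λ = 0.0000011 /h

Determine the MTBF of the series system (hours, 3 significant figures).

3120

Series of exponential components: λ_sys = Σ λ_i
λ_sys = 0.00026 + 0.000058 + 0.0000014 + 0.0000011 = 3.2050e-04 /h
MTBF = 1 / λ_sys = 3120 h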